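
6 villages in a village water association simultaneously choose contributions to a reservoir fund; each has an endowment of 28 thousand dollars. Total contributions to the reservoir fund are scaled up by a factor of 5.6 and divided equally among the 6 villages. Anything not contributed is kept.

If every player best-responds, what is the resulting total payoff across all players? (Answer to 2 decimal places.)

Each contributed unit returns 5.6/6 = 0.9333 to its contributor — below 1 — so contributing 0 is dominant for every player. At the Nash equilibrium everyone keeps their 28, and the group total is 6 × 28 = 168.

168.00 thousand dollars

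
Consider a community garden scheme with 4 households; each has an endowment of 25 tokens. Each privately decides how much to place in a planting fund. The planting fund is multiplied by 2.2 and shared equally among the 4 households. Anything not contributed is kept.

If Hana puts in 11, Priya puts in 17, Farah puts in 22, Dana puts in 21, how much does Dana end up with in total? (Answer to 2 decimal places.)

43.05 tokens

Total contributed: 11 + 17 + 22 + 21 = 71.
Each receives 2.2 × 71 / 4 = 39.05 from the planting fund.
Dana keeps 25 − 21 = 4, so Dana's payoff is 4 + 39.05 = 43.05.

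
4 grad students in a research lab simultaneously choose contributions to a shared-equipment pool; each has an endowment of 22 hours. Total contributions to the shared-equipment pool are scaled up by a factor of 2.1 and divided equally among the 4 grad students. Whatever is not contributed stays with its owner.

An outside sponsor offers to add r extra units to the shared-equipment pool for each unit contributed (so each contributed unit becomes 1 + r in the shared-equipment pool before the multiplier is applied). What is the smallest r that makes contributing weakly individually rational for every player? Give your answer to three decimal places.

0.905

With matching at rate r, one contributed unit becomes (1 + r) in the shared-equipment pool and returns 2.1 × (1 + r) / 4 to the contributor.
Setting this equal to 1: 1 + r = 4/2.1 = 1.9048.
So the minimum matching rate is r = 1.9048 − 1 = 0.905.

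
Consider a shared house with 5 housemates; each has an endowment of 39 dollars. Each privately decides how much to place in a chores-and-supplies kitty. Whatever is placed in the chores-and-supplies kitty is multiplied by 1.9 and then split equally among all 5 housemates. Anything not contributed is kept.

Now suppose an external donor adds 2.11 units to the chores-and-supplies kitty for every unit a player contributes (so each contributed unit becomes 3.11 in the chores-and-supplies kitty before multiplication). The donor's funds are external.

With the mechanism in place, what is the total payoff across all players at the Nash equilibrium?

Under the mechanism each unit contributed yields 1.9 × 3.11 / 5 = 1.1818 back to its contributor per unit of net cost, which exceeds 1, making full contribution the dominant choice for everyone.
At the Nash equilibrium everyone contributes 39. Group total payoff = 1.9 × 3.11 × 195 = 1152.26.

1152.26 dollars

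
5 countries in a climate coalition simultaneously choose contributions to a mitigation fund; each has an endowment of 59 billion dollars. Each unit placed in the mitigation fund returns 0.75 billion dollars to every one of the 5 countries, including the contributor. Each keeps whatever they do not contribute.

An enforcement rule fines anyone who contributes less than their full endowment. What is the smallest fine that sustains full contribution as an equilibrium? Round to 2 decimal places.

Given the others contribute fully, the best deviation is to contribute 0 (any partial contribution still incurs the fine and gives up units whose private return 0.75 is below 1).
Deviating from 59 to 0 saves 59 billion dollars but forfeits the deviator's share of the drop in the mitigation fund: 0.75 × 59 = 44.25.
So the deviation gain is 59 − 44.25 = 14.75, and the fine must be at least 14.75 billion dollars to wipe it out.

14.75 billion dollars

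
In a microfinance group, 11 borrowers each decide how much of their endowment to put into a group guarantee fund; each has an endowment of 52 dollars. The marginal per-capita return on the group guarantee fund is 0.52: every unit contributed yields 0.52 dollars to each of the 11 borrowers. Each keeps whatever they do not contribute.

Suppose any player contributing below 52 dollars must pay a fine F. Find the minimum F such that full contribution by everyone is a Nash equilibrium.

24.96 dollars

Given the others contribute fully, the best deviation is to contribute 0 (any partial contribution still incurs the fine and gives up units whose private return 0.52 is below 1).
Deviating from 52 to 0 saves 52 dollars but forfeits the deviator's share of the drop in the group guarantee fund: 0.52 × 52 = 27.04.
So the deviation gain is 52 − 27.04 = 24.96, and the fine must be at least 24.96 dollars to wipe it out.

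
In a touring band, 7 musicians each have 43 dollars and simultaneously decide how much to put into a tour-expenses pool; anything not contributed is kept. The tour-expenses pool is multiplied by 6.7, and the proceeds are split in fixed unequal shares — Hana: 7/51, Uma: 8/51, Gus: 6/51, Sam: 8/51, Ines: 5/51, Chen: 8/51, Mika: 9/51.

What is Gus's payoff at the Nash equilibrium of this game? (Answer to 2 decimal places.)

Each unit j contributes comes back to j as 6.7 × (j's share), so j prefers to contribute only if that share exceeds 1/6.7 = 0.1493; otherwise keeping the unit dominates.
Uma, Sam, Chen and Mika clear that bar, contributing 43 each; the remaining 3 contribute 0. Total contributed: 172.
Gus keeps 43 and receives 6.7 × 172 × 6/51 = 135.58 from the tour-expenses pool, for a payoff of 178.58.

178.58 dollars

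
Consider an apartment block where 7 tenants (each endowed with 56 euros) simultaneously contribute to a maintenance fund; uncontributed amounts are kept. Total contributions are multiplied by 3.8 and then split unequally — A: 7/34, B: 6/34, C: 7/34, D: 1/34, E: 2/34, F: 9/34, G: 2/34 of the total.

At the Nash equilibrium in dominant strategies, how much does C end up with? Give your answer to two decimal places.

99.81 euros

For player j, contributing a unit is worthwhile iff 3.8 × (j's share) ≥ 1, i.e. iff j's share is at least 0.2632.
Only F (9/34) clears that bar, contributing 56; the remaining 6 contribute 0. Total contributed: 56.
C keeps 56 and receives 3.8 × 56 × 7/34 = 43.81 from the maintenance fund, for a payoff of 99.81.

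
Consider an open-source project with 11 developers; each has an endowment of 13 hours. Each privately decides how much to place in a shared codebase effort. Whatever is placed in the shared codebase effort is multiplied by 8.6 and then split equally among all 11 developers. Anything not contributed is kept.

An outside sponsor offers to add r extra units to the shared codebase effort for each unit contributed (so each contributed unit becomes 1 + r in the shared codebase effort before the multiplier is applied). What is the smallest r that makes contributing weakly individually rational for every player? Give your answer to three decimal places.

With matching at rate r, one contributed unit becomes (1 + r) in the shared codebase effort and returns 8.6 × (1 + r) / 11 to the contributor.
Setting this equal to 1: 1 + r = 11/8.6 = 1.2791.
So the minimum matching rate is r = 1.2791 − 1 = 0.279.

0.279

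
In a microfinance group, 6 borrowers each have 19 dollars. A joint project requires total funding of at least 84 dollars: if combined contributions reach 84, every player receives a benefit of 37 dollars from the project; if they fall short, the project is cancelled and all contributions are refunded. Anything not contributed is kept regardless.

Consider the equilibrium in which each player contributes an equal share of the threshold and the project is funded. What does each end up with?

Equal share of the threshold: 84/6 = 14.
At this profile no one gains by cutting their contribution: any cut drops the total below 84, the project is cancelled, contributions are refunded, and the deviator ends with 19, which is less than 19 − 14 + 37 = 42. Contributing more than 14 just wastes the excess. So contributing exactly 14 is a best response.
Each player's payoff: 19 − 14 + 37 = 42.

42 dollars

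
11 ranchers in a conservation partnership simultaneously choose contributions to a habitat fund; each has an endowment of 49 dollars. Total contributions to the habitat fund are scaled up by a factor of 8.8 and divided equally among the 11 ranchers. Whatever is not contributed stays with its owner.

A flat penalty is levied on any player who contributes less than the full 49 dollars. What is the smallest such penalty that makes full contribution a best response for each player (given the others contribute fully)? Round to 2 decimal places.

9.80 dollars

Given the others contribute fully, the best deviation is to contribute 0 (any partial contribution still incurs the fine and gives up units whose private return 0.8000 is below 1).
Deviating from 49 to 0 saves 49 dollars but forfeits the deviator's share of the drop in the habitat fund: 8.8/11 × 49 = 39.20.
So the deviation gain is 49 − 39.20 = 9.80, and the fine must be at least 9.80 dollars to wipe it out.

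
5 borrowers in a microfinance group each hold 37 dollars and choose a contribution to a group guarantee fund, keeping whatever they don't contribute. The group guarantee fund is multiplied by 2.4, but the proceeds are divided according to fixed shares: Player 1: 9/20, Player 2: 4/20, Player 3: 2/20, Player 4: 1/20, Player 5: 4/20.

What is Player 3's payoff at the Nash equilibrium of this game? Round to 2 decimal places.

45.88 dollars

A player with share s gets back 2.4·s per unit contributed, so full contribution is dominant for anyone with s > 1/2.4 = 0.4167 and zero contribution is dominant for anyone below.
Only Player 1 (9/20) clears that bar, contributing 37; the remaining 4 contribute 0. Total contributed: 37.
Player 3 keeps 37 and receives 2.4 × 37 × 2/20 = 8.88 from the group guarantee fund, for a payoff of 45.88.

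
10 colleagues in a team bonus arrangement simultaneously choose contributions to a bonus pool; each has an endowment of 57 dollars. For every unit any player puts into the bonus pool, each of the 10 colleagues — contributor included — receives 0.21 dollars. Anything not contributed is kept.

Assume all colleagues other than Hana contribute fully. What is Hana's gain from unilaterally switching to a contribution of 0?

Switching from a contribution of 57 to 0 lets Hana keep an extra 57 dollars, but lowers the bonus pool by 57, which costs Hana their own share of that drop: 0.21 × 57 = 11.97.
Net gain = 57 − 11.97 = 45.03. The private return per contributed unit (0.21) is below 1, so free-riding is indeed the best response regardless of what the others do.

45.03 dollars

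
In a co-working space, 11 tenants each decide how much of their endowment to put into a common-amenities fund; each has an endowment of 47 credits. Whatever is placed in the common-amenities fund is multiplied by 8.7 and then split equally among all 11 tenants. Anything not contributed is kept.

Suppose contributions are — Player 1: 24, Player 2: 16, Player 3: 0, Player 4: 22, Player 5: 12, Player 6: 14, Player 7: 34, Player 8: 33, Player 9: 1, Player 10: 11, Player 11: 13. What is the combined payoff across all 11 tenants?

1903.00 credits

Total contributed: 24 + 16 + 0 + 22 + 12 + 14 + 34 + 33 + 1 + 11 + 13 = 180; total kept: 11 × 47 − 180 = 337.
The common-amenities fund pays out 8.7 × 180 = 1566.00 in aggregate.
Group total = 337 + 1566.00 = 1903.00.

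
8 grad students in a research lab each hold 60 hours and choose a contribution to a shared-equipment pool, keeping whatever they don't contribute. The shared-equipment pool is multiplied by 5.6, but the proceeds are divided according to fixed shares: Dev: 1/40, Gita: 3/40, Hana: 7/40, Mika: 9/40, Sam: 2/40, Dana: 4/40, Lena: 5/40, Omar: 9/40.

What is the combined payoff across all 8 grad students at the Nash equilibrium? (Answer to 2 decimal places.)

Each unit j contributes comes back to j as 5.6 × (j's share), so j prefers to contribute only if that share exceeds 1/5.6 = 0.1786; otherwise keeping the unit dominates.
Mika and Omar clear that bar, contributing 60 each; the remaining 6 contribute 0. Total contributed: 120.
The shared-equipment pool pays out 5.6 × 120 = 672.00 in total (split across the unequal shares, but the aggregate is all that matters for the group sum).
The 6 free-riders keep 60 each, adding 360. Group total = 360 + 672.00 = 1032.00.

1032.00 hours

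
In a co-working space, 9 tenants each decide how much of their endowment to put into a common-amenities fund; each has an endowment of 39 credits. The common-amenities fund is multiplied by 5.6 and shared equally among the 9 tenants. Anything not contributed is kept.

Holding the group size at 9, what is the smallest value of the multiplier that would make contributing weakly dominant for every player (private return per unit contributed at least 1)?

9

A contributed unit returns (multiplier)/9 to its contributor.
This reaches 1 exactly when the multiplier is 9.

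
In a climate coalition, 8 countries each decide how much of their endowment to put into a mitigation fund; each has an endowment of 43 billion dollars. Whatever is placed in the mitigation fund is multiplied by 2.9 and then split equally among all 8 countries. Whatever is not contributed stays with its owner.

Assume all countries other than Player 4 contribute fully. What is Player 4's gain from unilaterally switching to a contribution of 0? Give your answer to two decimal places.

Switching from a contribution of 43 to 0 lets Player 4 keep an extra 43 billion dollars, but lowers the mitigation fund by 43, which costs Player 4 their own share of that drop: 2.9/8 × 43 = 15.59.
Net gain = 43 − 15.59 = 27.41. The private return per contributed unit (0.3625) is below 1, so free-riding is indeed the best response regardless of what the others do.

27.41 billion dollars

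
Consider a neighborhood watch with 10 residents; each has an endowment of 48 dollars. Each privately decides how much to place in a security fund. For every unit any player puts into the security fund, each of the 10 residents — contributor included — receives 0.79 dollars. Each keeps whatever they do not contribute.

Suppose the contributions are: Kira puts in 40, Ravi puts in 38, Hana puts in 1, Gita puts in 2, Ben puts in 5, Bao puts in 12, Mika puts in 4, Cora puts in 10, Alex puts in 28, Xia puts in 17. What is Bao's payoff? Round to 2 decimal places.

160.03 dollars

Total contributed: 40 + 38 + 1 + 2 + 5 + 12 + 4 + 10 + 28 + 17 = 157.
Each receives 0.79 × 157 = 124.03 from the security fund.
Bao keeps 48 − 12 = 36, so Bao's payoff is 36 + 124.03 = 160.03.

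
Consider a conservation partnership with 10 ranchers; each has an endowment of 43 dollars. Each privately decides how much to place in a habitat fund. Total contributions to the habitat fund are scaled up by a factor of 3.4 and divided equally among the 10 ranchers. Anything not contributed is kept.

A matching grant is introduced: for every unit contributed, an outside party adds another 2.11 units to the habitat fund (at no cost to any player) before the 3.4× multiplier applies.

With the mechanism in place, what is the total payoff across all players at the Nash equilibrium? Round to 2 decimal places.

The effective private return per unit is now 3.4 × 3.11 / 10 = 1.0574 > 1, so every player's dominant strategy flips to full contribution.
So the Nash equilibrium is full contribution by all 10; the group earns 3.4 × 3.11 × 430 = 4546.82.

4546.82 dollars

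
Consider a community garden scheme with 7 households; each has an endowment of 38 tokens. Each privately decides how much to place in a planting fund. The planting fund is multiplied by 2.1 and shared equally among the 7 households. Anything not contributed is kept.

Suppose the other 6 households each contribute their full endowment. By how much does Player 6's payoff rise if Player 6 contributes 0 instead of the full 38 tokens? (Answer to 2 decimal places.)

26.60 tokens

Switching from a contribution of 38 to 0 lets Player 6 keep an extra 38 tokens, but lowers the planting fund by 38, which costs Player 6 their own share of that drop: 2.1/7 × 38 = 11.40.
Net gain = 38 − 11.40 = 26.60. The private return per contributed unit (0.3000) is below 1, so free-riding is indeed the best response regardless of what the others do.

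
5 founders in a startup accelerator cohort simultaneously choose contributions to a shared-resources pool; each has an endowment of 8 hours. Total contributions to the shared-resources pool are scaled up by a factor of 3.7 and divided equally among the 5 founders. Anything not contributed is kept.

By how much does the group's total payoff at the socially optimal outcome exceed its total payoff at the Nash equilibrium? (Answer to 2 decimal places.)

108.00 hours

Each contributed unit returns 3.7/5 = 0.7400 to its contributor — below 1 — so contributing 0 is dominant for every player. At the Nash equilibrium everyone keeps their 8, and the group total is 5 × 8 = 40.
Each contributed unit returns 3.700 to the group as a whole (0.7400 to each of 5 players), which exceeds 1, so the social optimum is full contribution: group total = 3.700 × 40 = 148.00.
Efficiency loss = 148.00 − 40 = 108.00.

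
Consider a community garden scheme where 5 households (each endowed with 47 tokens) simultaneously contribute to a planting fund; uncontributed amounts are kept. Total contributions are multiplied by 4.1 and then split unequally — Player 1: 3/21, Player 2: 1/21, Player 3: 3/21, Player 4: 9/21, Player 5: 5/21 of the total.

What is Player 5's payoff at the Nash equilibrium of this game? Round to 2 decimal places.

92.88 tokens

A player with share s gets back 4.1·s per unit contributed, so full contribution is dominant for anyone with s > 1/4.1 = 0.2439 and zero contribution is dominant for anyone below.
Player 4 alone (share 9/21) is above the threshold, contributing 47; the remaining 4 contribute 0. Total contributed: 47.
Player 5 keeps 47 and receives 4.1 × 47 × 5/21 = 45.88 from the planting fund, for a payoff of 92.88.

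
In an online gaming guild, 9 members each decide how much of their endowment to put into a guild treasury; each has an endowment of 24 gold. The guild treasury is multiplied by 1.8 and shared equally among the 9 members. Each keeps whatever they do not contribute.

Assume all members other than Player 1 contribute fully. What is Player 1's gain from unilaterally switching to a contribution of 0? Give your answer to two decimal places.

19.20 gold

Switching from a contribution of 24 to 0 lets Player 1 keep an extra 24 gold, but lowers the guild treasury by 24, which costs Player 1 their own share of that drop: 1.8/9 × 24 = 4.80.
Net gain = 24 − 4.80 = 19.20. The private return per contributed unit (0.2000) is below 1, so free-riding is indeed the best response regardless of what the others do.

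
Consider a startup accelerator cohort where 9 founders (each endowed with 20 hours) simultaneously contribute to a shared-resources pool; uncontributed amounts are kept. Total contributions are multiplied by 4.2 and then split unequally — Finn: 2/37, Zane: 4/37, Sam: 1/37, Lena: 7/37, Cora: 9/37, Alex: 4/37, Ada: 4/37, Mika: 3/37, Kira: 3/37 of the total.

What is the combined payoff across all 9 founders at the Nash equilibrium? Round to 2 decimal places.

244.00 hours

A player with share s gets back 4.2·s per unit contributed, so full contribution is dominant for anyone with s > 1/4.2 = 0.2381 and zero contribution is dominant for anyone below.
Only Cora (9/37) clears that bar, contributing 20; the remaining 8 contribute 0. Total contributed: 20.
The shared-resources pool pays out 4.2 × 20 = 84.00 in total (split across the unequal shares, but the aggregate is all that matters for the group sum).
The 8 free-riders keep 20 each, adding 160. Group total = 160 + 84.00 = 244.00.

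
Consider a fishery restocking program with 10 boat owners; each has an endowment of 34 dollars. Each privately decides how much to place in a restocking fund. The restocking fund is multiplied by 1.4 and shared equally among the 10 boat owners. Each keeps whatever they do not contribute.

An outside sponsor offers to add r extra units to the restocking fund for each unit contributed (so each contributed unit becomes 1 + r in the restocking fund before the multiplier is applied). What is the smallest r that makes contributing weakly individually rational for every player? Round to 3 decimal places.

With matching at rate r, one contributed unit becomes (1 + r) in the restocking fund and returns 1.4 × (1 + r) / 10 to the contributor.
Setting this equal to 1: 1 + r = 10/1.4 = 7.1429.
So the minimum matching rate is r = 7.1429 − 1 = 6.143.

6.143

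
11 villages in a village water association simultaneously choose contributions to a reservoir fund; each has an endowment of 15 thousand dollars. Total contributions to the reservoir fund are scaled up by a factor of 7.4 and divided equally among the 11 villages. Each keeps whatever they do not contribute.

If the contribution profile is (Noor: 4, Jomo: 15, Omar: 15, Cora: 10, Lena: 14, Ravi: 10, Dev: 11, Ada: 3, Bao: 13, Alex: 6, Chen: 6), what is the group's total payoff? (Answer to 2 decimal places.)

849.80 thousand dollars

Total contributed: 4 + 15 + 15 + 10 + 14 + 10 + 11 + 3 + 13 + 6 + 6 = 107; total kept: 11 × 15 − 107 = 58.
The reservoir fund pays out 7.4 × 107 = 791.80 in aggregate.
Group total = 58 + 791.80 = 849.80.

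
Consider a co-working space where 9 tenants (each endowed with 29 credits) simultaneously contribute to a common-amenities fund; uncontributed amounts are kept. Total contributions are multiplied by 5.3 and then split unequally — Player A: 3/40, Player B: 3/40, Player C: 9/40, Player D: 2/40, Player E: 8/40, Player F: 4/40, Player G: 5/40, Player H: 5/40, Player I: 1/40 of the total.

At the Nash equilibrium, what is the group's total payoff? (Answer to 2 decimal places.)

Player j's private return per contributed unit is 5.3 × (j's share). Contributing is weakly dominant for j when that share is at least 1/5.3 = 0.1887, and contributing 0 is dominant otherwise.
Player C and Player E are above the threshold, contributing 29 each; the remaining 7 contribute 0. Total contributed: 58.
The common-amenities fund pays out 5.3 × 58 = 307.40 in total (split across the unequal shares, but the aggregate is all that matters for the group sum).
The 7 free-riders keep 29 each, adding 203. Group total = 203 + 307.40 = 510.40.

510.40 credits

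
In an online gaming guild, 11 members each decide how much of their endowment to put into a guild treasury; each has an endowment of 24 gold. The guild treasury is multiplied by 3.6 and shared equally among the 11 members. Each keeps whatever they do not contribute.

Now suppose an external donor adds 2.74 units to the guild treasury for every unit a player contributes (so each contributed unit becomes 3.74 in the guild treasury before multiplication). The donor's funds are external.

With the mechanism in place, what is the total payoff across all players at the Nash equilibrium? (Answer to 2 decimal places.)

3554.50 gold

With the mechanism, a contributed unit returns 3.6 × 3.74 / 11 = 1.2240 per unit of net cost to the contributor — now above 1 — so contributing fully is weakly dominant for every player.
At the Nash equilibrium everyone contributes 24. Group total payoff = 3.6 × 3.74 × 264 = 3554.50.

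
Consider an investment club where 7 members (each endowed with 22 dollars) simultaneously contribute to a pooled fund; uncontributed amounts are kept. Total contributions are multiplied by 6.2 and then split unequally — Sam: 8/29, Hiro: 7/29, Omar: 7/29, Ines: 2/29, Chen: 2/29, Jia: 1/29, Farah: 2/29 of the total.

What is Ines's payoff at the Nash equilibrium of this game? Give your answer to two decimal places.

Player j's private return per contributed unit is 6.2 × (j's share). Contributing is weakly dominant for j when that share is at least 1/6.2 = 0.1613, and contributing 0 is dominant otherwise.
Sam, Hiro and Omar clear that bar, contributing 22 each; the remaining 4 contribute 0. Total contributed: 66.
Ines keeps 22 and receives 6.2 × 66 × 2/29 = 28.22 from the pooled fund, for a payoff of 50.22.

50.22 dollars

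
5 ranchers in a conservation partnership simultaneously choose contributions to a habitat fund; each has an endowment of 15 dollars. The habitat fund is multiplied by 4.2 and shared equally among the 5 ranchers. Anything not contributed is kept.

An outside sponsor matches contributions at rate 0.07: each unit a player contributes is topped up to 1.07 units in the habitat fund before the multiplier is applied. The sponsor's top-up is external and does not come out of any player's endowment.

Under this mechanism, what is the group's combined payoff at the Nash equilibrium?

75.00 dollars

With the mechanism, a contributed unit returns 4.2 × 1.07 / 5 = 0.8988 per unit of net cost — still below 1 — so contributing 0 remains dominant for every player.
At the Nash equilibrium no one contributes; group total payoff = 5 × 15 = 75.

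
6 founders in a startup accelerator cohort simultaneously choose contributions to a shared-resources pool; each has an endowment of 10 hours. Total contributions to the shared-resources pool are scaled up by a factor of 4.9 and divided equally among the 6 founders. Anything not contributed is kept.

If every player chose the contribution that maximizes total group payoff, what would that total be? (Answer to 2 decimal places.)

Each contributed unit returns 4.900 to the group as a whole (0.8167 to each of 6 players), which exceeds 1, so the social optimum is full contribution: group total = 4.900 × 60 = 294.00.

294.00 hours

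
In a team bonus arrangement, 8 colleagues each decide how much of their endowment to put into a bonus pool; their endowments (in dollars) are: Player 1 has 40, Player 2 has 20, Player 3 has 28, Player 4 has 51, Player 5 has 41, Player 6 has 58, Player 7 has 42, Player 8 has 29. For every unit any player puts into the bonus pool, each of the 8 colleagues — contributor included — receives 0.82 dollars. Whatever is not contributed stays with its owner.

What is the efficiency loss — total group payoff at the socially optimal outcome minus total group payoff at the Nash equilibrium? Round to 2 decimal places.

The private return per contributed unit is 0.82 < 1 for everyone, so the Nash equilibrium is zero contribution and the group total is Σ E_j = 40 + 20 + 28 + 51 + 41 + 58 + 42 + 29 = 309.
Each contributed unit returns 6.560 to the group, so the social optimum is full contribution by everyone: group total = 6.560 × 309 = 2027.04.
Efficiency loss = (6.560 − 1) × 309 = 1718.04.

1718.04 dollars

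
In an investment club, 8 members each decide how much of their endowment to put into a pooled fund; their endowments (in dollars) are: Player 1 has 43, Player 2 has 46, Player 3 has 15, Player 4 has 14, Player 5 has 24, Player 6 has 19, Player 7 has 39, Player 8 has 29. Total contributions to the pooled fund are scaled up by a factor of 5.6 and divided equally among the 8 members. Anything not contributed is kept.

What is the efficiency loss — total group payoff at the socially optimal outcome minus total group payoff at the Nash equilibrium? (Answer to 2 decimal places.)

1053.40 dollars

The private return per contributed unit is 5.6/8 = 0.7000 < 1 for every player regardless of endowment, so the Nash equilibrium is zero contribution and the group total is Σ E_j = 43 + 46 + 15 + 14 + 24 + 19 + 39 + 29 = 229.
Each contributed unit returns 5.600 to the group, so the social optimum is full contribution by everyone: group total = 5.600 × 229 = 1282.40.
Efficiency loss = (5.600 − 1) × 229 = 1053.40.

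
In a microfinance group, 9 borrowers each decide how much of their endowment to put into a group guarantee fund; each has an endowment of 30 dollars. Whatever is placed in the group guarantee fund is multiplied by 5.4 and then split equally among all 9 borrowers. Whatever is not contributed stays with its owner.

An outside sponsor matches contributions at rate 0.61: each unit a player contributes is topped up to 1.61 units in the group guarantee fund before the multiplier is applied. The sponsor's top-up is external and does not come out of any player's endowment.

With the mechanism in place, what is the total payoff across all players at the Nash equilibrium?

The effective private return is 5.4 × 1.61 / 9 = 0.9660, which is still under 1, so the mechanism doesn't change anyone's dominant strategy: zero contribution.
At the Nash equilibrium no one contributes; group total payoff = 9 × 30 = 270.

270.00 dollars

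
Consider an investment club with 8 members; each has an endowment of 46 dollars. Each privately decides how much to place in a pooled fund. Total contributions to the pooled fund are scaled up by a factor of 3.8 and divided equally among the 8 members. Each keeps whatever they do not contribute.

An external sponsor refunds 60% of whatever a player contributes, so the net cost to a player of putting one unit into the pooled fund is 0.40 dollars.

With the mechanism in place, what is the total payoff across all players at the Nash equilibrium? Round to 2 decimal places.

1619.20 dollars

The effective private return per unit is now (3.8/8) / 0.40 = 1.1875 > 1, so every player's dominant strategy flips to full contribution.
So the Nash equilibrium is full contribution by all 8; the group earns 8 × (46 × 0.60 + 3.8 × 46) = 1619.20.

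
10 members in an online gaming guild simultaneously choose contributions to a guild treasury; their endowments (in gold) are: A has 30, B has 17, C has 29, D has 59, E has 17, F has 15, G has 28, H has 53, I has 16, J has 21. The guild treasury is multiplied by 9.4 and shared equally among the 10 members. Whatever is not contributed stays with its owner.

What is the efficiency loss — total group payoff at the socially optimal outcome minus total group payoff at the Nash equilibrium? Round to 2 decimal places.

The private return per contributed unit is 9.4/10 = 0.9400 < 1 for every player regardless of endowment, so the Nash equilibrium is zero contribution and the group total is Σ E_j = 30 + 17 + 29 + 59 + 17 + 15 + 28 + 53 + 16 + 21 = 285.
Each contributed unit returns 9.400 to the group, so the social optimum is full contribution by everyone: group total = 9.400 × 285 = 2679.00.
Efficiency loss = (9.400 − 1) × 285 = 2394.00.

2394.00 gold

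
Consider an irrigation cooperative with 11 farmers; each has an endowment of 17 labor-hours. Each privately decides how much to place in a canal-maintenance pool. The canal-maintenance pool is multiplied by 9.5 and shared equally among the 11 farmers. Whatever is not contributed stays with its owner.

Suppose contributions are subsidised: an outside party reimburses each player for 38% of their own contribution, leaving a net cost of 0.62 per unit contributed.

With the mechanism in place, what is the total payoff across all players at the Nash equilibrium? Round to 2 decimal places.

1847.56 labor-hours

With the mechanism, a contributed unit returns (9.5/11) / 0.62 = 1.3930 per unit of net cost to the contributor — now above 1 — so contributing fully is weakly dominant for every player.
So the Nash equilibrium is full contribution by all 11; the group earns 11 × (17 × 0.38 + 9.5 × 17) = 1847.56.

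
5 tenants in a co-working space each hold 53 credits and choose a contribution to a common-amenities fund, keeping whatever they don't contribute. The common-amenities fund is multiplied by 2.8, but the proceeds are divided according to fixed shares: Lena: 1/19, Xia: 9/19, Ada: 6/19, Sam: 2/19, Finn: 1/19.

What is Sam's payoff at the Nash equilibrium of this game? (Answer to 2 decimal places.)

Each unit j contributes comes back to j as 2.8 × (j's share), so j prefers to contribute only if that share exceeds 1/2.8 = 0.3571; otherwise keeping the unit dominates.
Xia alone (share 9/19) is above the threshold, contributing 53; the remaining 4 contribute 0. Total contributed: 53.
Sam keeps 53 and receives 2.8 × 53 × 2/19 = 15.62 from the common-amenities fund, for a payoff of 68.62.

68.62 credits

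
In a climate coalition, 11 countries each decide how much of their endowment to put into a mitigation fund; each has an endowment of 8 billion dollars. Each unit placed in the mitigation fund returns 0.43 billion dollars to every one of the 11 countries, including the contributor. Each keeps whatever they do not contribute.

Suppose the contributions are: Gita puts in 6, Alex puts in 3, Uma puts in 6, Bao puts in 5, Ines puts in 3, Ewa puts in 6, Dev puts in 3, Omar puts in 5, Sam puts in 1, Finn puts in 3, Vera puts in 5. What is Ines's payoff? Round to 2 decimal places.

Total contributed: 6 + 3 + 6 + 5 + 3 + 6 + 3 + 5 + 1 + 3 + 5 = 46.
Each receives 0.43 × 46 = 19.78 from the mitigation fund.
Ines keeps 8 − 3 = 5, so Ines's payoff is 5 + 19.78 = 24.78.

24.78 billion dollars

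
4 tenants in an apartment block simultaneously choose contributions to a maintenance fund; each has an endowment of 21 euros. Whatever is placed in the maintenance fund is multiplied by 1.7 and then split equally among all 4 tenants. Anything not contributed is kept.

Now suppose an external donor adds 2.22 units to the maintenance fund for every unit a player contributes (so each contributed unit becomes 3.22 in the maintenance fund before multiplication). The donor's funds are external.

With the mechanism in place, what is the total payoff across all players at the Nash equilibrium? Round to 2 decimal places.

The effective private return per unit is now 1.7 × 3.22 / 4 = 1.3685 > 1, so every player's dominant strategy flips to full contribution.
At the Nash equilibrium everyone contributes 21. Group total payoff = 1.7 × 3.22 × 84 = 459.82.

459.82 euros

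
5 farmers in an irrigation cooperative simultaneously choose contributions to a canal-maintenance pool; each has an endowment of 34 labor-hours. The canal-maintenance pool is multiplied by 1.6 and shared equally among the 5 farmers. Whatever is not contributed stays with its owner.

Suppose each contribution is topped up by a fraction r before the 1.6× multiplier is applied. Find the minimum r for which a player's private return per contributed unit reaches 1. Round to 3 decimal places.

With matching at rate r, one contributed unit becomes (1 + r) in the canal-maintenance pool and returns 1.6 × (1 + r) / 5 to the contributor.
Setting this equal to 1: 1 + r = 5/1.6 = 3.1250.
So the minimum matching rate is r = 3.1250 − 1 = 2.125.

2.125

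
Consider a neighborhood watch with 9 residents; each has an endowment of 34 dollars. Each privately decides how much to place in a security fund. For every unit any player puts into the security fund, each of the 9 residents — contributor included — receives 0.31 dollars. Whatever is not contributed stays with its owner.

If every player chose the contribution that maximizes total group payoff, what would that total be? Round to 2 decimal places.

853.74 dollars

Each contributed unit returns 2.790 to the group as a whole (0.31 to each of 9 players), which exceeds 1, so the social optimum is full contribution: group total = 2.790 × 306 = 853.74.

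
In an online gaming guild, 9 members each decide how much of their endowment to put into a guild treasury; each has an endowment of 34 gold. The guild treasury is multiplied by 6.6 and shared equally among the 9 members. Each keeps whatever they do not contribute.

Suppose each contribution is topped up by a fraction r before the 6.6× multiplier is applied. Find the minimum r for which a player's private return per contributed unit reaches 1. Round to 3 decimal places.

0.364

With matching at rate r, one contributed unit becomes (1 + r) in the guild treasury and returns 6.6 × (1 + r) / 9 to the contributor.
Setting this equal to 1: 1 + r = 9/6.6 = 1.3636.
So the minimum matching rate is r = 1.3636 − 1 = 0.364.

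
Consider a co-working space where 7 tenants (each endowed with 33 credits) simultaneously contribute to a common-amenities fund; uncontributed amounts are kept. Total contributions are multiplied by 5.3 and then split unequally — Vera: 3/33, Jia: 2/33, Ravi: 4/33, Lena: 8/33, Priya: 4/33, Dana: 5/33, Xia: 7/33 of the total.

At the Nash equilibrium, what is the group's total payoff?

For player j, contributing a unit is worthwhile iff 5.3 × (j's share) ≥ 1, i.e. iff j's share is at least 0.1887.
Lena and Xia clear that bar, contributing 33 each; the remaining 5 contribute 0. Total contributed: 66.
The common-amenities fund pays out 5.3 × 66 = 349.80 in total (split across the unequal shares, but the aggregate is all that matters for the group sum).
The 5 free-riders keep 33 each, adding 165. Group total = 165 + 349.80 = 514.80.

514.80 credits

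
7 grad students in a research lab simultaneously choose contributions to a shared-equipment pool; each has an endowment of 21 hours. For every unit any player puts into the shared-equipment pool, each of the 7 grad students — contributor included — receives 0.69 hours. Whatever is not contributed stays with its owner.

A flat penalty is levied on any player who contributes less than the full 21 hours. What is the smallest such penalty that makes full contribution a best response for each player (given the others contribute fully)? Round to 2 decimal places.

Given the others contribute fully, the best deviation is to contribute 0 (any partial contribution still incurs the fine and gives up units whose private return 0.69 is below 1).
Deviating from 21 to 0 saves 21 hours but forfeits the deviator's share of the drop in the shared-equipment pool: 0.69 × 21 = 14.49.
So the deviation gain is 21 − 14.49 = 6.51, and the fine must be at least 6.51 hours to wipe it out.

6.51 hours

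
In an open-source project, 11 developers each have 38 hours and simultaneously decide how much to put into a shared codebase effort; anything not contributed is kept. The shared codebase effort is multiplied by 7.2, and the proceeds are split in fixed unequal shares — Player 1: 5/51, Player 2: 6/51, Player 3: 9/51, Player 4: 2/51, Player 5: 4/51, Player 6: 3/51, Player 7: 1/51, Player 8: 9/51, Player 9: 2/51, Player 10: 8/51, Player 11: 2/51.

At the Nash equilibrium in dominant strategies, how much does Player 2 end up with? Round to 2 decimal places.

134.56 hours

A player with share s gets back 7.2·s per unit contributed, so full contribution is dominant for anyone with s > 1/7.2 = 0.1389 and zero contribution is dominant for anyone below.
Player 3, Player 8 and Player 10 are above the threshold, contributing 38 each; the remaining 8 contribute 0. Total contributed: 114.
Player 2 keeps 38 and receives 7.2 × 114 × 6/51 = 96.56 from the shared codebase effort, for a payoff of 134.56.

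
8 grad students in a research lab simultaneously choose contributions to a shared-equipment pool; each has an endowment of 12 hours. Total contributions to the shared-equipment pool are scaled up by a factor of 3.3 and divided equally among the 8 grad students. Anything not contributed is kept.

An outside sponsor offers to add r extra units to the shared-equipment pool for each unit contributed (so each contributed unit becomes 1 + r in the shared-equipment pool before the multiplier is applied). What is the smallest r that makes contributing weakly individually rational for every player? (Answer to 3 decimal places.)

With matching at rate r, one contributed unit becomes (1 + r) in the shared-equipment pool and returns 3.3 × (1 + r) / 8 to the contributor.
Setting this equal to 1: 1 + r = 8/3.3 = 2.4242.
So the minimum matching rate is r = 2.4242 − 1 = 1.424.

1.424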